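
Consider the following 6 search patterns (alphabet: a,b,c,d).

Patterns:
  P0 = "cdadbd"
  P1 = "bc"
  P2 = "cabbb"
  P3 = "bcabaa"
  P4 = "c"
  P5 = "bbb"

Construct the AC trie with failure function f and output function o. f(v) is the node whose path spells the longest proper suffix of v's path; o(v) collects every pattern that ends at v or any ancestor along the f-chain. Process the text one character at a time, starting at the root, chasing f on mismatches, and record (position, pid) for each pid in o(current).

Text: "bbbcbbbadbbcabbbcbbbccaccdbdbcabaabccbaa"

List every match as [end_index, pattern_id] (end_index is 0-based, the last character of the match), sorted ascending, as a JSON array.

Construct AC machine:
Trie nodes:
  0='ε' goto b→7 c→1
  1='c' goto a→9 d→2  [P4 ends]
  2='cd' goto a→3
  3='cda' goto d→4
  4='cdad' goto b→5
  5='cdadb' goto d→6
  6='cdadbd' goto ·  [P0 ends]
  7='b' goto b→17 c→8
  8='bc' goto a→13  [P1 ends]
  9='ca' goto b→10
  10='cab' goto b→11
  11='cabb' goto b→12
  12='cabbb' goto ·  [P2 ends]
  13='bca' goto b→14
  14='bcab' goto a→15
  15='bcaba' goto a→16
  16='bcabaa' goto ·  [P3 ends]
  17='bb' goto b→18
  18='bbb' goto ·  [P5 ends]

Failure links (BFS by depth):
  n1('c'): parent n0 fail=0; on 'c' 0 → fail=0;  out {4}∪∅={4}
  n7('b'): parent n0 fail=0; on 'b' 0 → fail=0;  out ∅∪∅=∅
  n2('cd'): parent n1 fail=0; on 'd' 0 → fail=0;  out ∅∪∅=∅
  n8('bc'): parent n7 fail=0; on 'c' 0 → fail=1;  out {1}∪{4}={1,4}
  n9('ca'): parent n1 fail=0; on 'a' 0 → fail=0;  out ∅∪∅=∅
  n17('bb'): parent n7 fail=0; on 'b' 0 → fail=7;  out ∅∪∅=∅
  n3('cda'): parent n2 fail=0; on 'a' 0 → fail=0;  out ∅∪∅=∅
  n10('cab'): parent n9 fail=0; on 'b' 0 → fail=7;  out ∅∪∅=∅
  n13('bca'): parent n8 fail=1; on 'a' 1 → fail=9;  out ∅∪∅=∅
  n18('bbb'): parent n17 fail=7; on 'b' 7 → fail=17;  out {5}∪∅={5}
  n4('cdad'): parent n3 fail=0; on 'd' 0 → fail=0;  out ∅∪∅=∅
  n11('cabb'): parent n10 fail=7; on 'b' 7 → fail=17;  out ∅∪∅=∅
  n14('bcab'): parent n13 fail=9; on 'b' 9 → fail=10;  out ∅∪∅=∅
  n5('cdadb'): parent n4 fail=0; on 'b' 0 → fail=7;  out ∅∪∅=∅
  n12('cabbb'): parent n11 fail=17; on 'b' 17 → fail=18;  out {2}∪{5}={2,5}
  n15('bcaba'): parent n14 fail=10; on 'a' 10→7→0 → fail=0;  out ∅∪∅=∅
  n6('cdadbd'): parent n5 fail=7; on 'd' 7→0 → fail=0;  out {0}∪∅={0}
  n16('bcabaa'): parent n15 fail=0; on 'a' 0 → fail=0;  out {3}∪∅={3}

Scan:
pos 0 'b': at 7
pos 1 'b': at 17
pos 2 'b': at 18  → match P5@[0:2]
pos 3 'c': at 8 (via fail)  → match P1@[2:3],P4@[3:3]
pos 4 'b': at 7 (via fail)
pos 5 'b': at 17
pos 6 'b': at 18  → match P5@[4:6]
pos 7 'a': at 0 (via fail)
pos 8 'd': at 0
pos 9 'b': at 7
pos 10 'b': at 17
pos 11 'c': at 8 (via fail)  → match P1@[10:11],P4@[11:11]
pos 12 'a': at 13
pos 13 'b': at 14
pos 14 'b': at 11 (via fail)
pos 15 'b': at 12  → match P2@[11:15],P5@[13:15]
pos 16 'c': at 8 (via fail)  → match P1@[15:16],P4@[16:16]
pos 17 'b': at 7 (via fail)
pos 18 'b': at 17
pos 19 'b': at 18  → match P5@[17:19]
pos 20 'c': at 8 (via fail)  → match P1@[19:20],P4@[20:20]
pos 21 'c': at 1 (via fail)  → match P4@[21:21]
pos 22 'a': at 9
pos 23 'c': at 1 (via fail)  → match P4@[23:23]
pos 24 'c': at 1 (via fail)  → match P4@[24:24]
pos 25 'd': at 2
pos 26 'b': at 7 (via fail)
pos 27 'd': at 0 (via fail)
pos 28 'b': at 7
pos 29 'c': at 8  → match P1@[28:29],P4@[29:29]
pos 30 'a': at 13
pos 31 'b': at 14
pos 32 'a': at 15
pos 33 'a': at 16  → match P3@[28:33]
pos 34 'b': at 7 (via fail)
pos 35 'c': at 8  → match P1@[34:35],P4@[35:35]
pos 36 'c': at 1 (via fail)  → match P4@[36:36]
pos 37 'b': at 7 (via fail)
pos 38 'a': at 0 (via fail)
pos 39 'a': at 0

Matches: [[2,5],[3,1],[3,4],[6,5],[11,1],[11,4],[15,2],[15,5],[16,1],[16,4],[19,5],[20,1],[20,4],[21,4],[23,4],[24,4],[29,1],[29,4],[33,3],[35,1],[35,4],[36,4]]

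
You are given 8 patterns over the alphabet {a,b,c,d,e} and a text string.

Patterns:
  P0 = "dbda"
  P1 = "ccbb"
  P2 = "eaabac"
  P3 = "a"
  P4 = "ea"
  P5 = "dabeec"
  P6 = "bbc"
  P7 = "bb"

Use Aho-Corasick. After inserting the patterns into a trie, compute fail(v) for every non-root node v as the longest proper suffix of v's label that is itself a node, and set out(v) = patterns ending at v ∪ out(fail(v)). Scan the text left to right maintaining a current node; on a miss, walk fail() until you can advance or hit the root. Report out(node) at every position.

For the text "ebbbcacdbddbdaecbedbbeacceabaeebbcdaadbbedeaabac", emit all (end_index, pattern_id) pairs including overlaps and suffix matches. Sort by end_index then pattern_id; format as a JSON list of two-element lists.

Build automaton:
Trie nodes:
  0='ε' goto a→15 b→21 c→5 d→1 e→9
  1='d' goto a→16 b→2
  2='db' goto d→3
  3='dbd' goto a→4
  4='dbda' goto ·  [P0 ends]
  5='c' goto c→6
  6='cc' goto b→7
  7='ccb' goto b→8
  8='ccbb' goto ·  [P1 ends]
  9='e' goto a→10
  10='ea' goto a→11  [P4 ends]
  11='eaa' goto b→12
  12='eaab' goto a→13
  13='eaaba' goto c→14
  14='eaabac' goto ·  [P2 ends]
  15='a' goto ·  [P3 ends]
  16='da' goto b→17
  17='dab' goto e→18
  18='dabe' goto e→19
  19='dabee' goto c→20
  20='dabeec' goto ·  [P5 ends]
  21='b' goto b→22
  22='bb' goto c→23  [P7 ends]
  23='bbc' goto ·  [P6 ends]

Failure links (BFS by depth):
  fail(1) 'd': from fail(0)=0 chase 'd': 0 ⇒ 0;  out=∅∪out(0)=∅
  fail(5) 'c': from fail(0)=0 chase 'c': 0 ⇒ 0;  out=∅∪out(0)=∅
  fail(9) 'e': from fail(0)=0 chase 'e': 0 ⇒ 0;  out=∅∪out(0)=∅
  fail(15) 'a': from fail(0)=0 chase 'a': 0 ⇒ 0;  out={3}∪out(0)={3}
  fail(21) 'b': from fail(0)=0 chase 'b': 0 ⇒ 0;  out=∅∪out(0)=∅
  fail(2) 'db': from fail(1)=0 chase 'b': 0 ⇒ 21;  out=∅∪out(21)=∅
  fail(6) 'cc': from fail(5)=0 chase 'c': 0 ⇒ 5;  out=∅∪out(5)=∅
  fail(10) 'ea': from fail(9)=0 chase 'a': 0 ⇒ 15;  out={4}∪out(15)={3,4}
  fail(16) 'da': from fail(1)=0 chase 'a': 0 ⇒ 15;  out=∅∪out(15)={3}
  fail(22) 'bb': from fail(21)=0 chase 'b': 0 ⇒ 21;  out={7}∪out(21)={7}
  fail(3) 'dbd': from fail(2)=21 chase 'd': 21→0 ⇒ 1;  out=∅∪out(1)=∅
  fail(7) 'ccb': from fail(6)=5 chase 'b': 5→0 ⇒ 21;  out=∅∪out(21)=∅
  fail(11) 'eaa': from fail(10)=15 chase 'a': 15→0 ⇒ 15;  out=∅∪out(15)={3}
  fail(17) 'dab': from fail(16)=15 chase 'b': 15→0 ⇒ 21;  out=∅∪out(21)=∅
  fail(23) 'bbc': from fail(22)=21 chase 'c': 21→0 ⇒ 5;  out={6}∪out(5)={6}
  fail(4) 'dbda': from fail(3)=1 chase 'a': 1 ⇒ 16;  out={0}∪out(16)={0,3}
  fail(8) 'ccbb': from fail(7)=21 chase 'b': 21 ⇒ 22;  out={1}∪out(22)={1,7}
  fail(12) 'eaab': from fail(11)=15 chase 'b': 15→0 ⇒ 21;  out=∅∪out(21)=∅
  fail(18) 'dabe': from fail(17)=21 chase 'e': 21→0 ⇒ 9;  out=∅∪out(9)=∅
  fail(13) 'eaaba': from fail(12)=21 chase 'a': 21→0 ⇒ 15;  out=∅∪out(15)={3}
  fail(19) 'dabee': from fail(18)=9 chase 'e': 9→0 ⇒ 9;  out=∅∪out(9)=∅
  fail(14) 'eaabac': from fail(13)=15 chase 'c': 15→0 ⇒ 5;  out={2}∪out(5)={2}
  fail(20) 'dabeec': from fail(19)=9 chase 'c': 9→0 ⇒ 5;  out={5}∪out(5)={5}

Run:
pos 0 'e': at 9
pos 1 'b': at 21 (fail-walked)
pos 2 'b': at 22  ** P7@[1:2]
pos 3 'b': at 22 (fail-walked)  ** P7@[2:3]
pos 4 'c': at 23  ** P6@[2:4]
pos 5 'a': at 15 (fail-walked)  ** P3@[5:5]
pos 6 'c': at 5 (fail-walked)
pos 7 'd': at 1 (fail-walked)
pos 8 'b': at 2
pos 9 'd': at 3
pos 10 'd': at 1 (fail-walked)
pos 11 'b': at 2
pos 12 'd': at 3
pos 13 'a': at 4  ** P0@[10:13],P3@[13:13]
pos 14 'e': at 9 (fail-walked)
pos 15 'c': at 5 (fail-walked)
pos 16 'b': at 21 (fail-walked)
pos 17 'e': at 9 (fail-walked)
pos 18 'd': at 1 (fail-walked)
pos 19 'b': at 2
pos 20 'b': at 22 (fail-walked)  ** P7@[19:20]
pos 21 'e': at 9 (fail-walked)
pos 22 'a': at 10  ** P3@[22:22],P4@[21:22]
pos 23 'c': at 5 (fail-walked)
pos 24 'c': at 6
pos 25 'e': at 9 (fail-walked)
pos 26 'a': at 10  ** P3@[26:26],P4@[25:26]
pos 27 'b': at 21 (fail-walked)
pos 28 'a': at 15 (fail-walked)  ** P3@[28:28]
pos 29 'e': at 9 (fail-walked)
pos 30 'e': at 9 (fail-walked)
pos 31 'b': at 21 (fail-walked)
pos 32 'b': at 22  ** P7@[31:32]
pos 33 'c': at 23  ** P6@[31:33]
pos 34 'd': at 1 (fail-walked)
pos 35 'a': at 16  ** P3@[35:35]
pos 36 'a': at 15 (fail-walked)  ** P3@[36:36]
pos 37 'd': at 1 (fail-walked)
pos 38 'b': at 2
pos 39 'b': at 22 (fail-walked)  ** P7@[38:39]
pos 40 'e': at 9 (fail-walked)
pos 41 'd': at 1 (fail-walked)
pos 42 'e': at 9 (fail-walked)
pos 43 'a': at 10  ** P3@[43:43],P4@[42:43]
pos 44 'a': at 11  ** P3@[44:44]
pos 45 'b': at 12
pos 46 'a': at 13  ** P3@[46:46]
pos 47 'c': at 14  ** P2@[42:47]

All matches (sorted): [[2,7],[3,7],[4,6],[5,3],[13,0],[13,3],[20,7],[22,3],[22,4],[26,3],[26,4],[28,3],[32,7],[33,6],[35,3],[36,3],[39,7],[43,3],[43,4],[44,3],[46,3],[47,2]]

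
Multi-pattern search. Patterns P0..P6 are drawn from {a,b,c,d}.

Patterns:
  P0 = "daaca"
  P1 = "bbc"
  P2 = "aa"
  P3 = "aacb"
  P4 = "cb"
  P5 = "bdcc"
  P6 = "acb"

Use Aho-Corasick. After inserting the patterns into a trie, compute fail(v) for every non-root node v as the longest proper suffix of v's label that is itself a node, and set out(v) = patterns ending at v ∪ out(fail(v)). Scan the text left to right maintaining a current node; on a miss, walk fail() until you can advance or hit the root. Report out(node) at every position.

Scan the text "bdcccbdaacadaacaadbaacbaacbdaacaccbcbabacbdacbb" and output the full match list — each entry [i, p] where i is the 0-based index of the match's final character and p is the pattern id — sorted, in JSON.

Build automaton:
Trie (insert patterns):
  0='ε' goto a→9 b→6 c→13 d→1
  1='d' goto a→2
  2='da' goto a→3
  3='daa' goto c→4
  4='daac' goto a→5
  5='daaca' goto ·  ←P0
  6='b' goto b→7 d→15
  7='bb' goto c→8
  8='bbc' goto ·  ←P1
  9='a' goto a→10 c→18
  10='aa' goto c→11  ←P2
  11='aac' goto b→12
  12='aacb' goto ·  ←P3
  13='c' goto b→14
  14='cb' goto ·  ←P4
  15='bd' goto c→16
  16='bdc' goto c→17
  17='bdcc' goto ·  ←P5
  18='ac' goto b→19
  19='acb' goto ·  ←P6

BFS fail/out derivation:
  n1('d'): parent n0 fail=0; on 'd' 0 → fail=0;  out ∅∪∅=∅
  n6('b'): parent n0 fail=0; on 'b' 0 → fail=0;  out ∅∪∅=∅
  n9('a'): parent n0 fail=0; on 'a' 0 → fail=0;  out ∅∪∅=∅
  n13('c'): parent n0 fail=0; on 'c' 0 → fail=0;  out ∅∪∅=∅
  n2('da'): parent n1 fail=0; on 'a' 0 → fail=9;  out ∅∪∅=∅
  n7('bb'): parent n6 fail=0; on 'b' 0 → fail=6;  out ∅∪∅=∅
  n10('aa'): parent n9 fail=0; on 'a' 0 → fail=9;  out {2}∪∅={2}
  n14('cb'): parent n13 fail=0; on 'b' 0 → fail=6;  out {4}∪∅={4}
  n15('bd'): parent n6 fail=0; on 'd' 0 → fail=1;  out ∅∪∅=∅
  n18('ac'): parent n9 fail=0; on 'c' 0 → fail=13;  out ∅∪∅=∅
  n3('daa'): parent n2 fail=9; on 'a' 9 → fail=10;  out ∅∪{2}={2}
  n8('bbc'): parent n7 fail=6; on 'c' 6→0 → fail=13;  out {1}∪∅={1}
  n11('aac'): parent n10 fail=9; on 'c' 9 → fail=18;  out ∅∪∅=∅
  n16('bdc'): parent n15 fail=1; on 'c' 1→0 → fail=13;  out ∅∪∅=∅
  n19('acb'): parent n18 fail=13; on 'b' 13 → fail=14;  out {6}∪{4}={4,6}
  n4('daac'): parent n3 fail=10; on 'c' 10 → fail=11;  out ∅∪∅=∅
  n12('aacb'): parent n11 fail=18; on 'b' 18 → fail=19;  out {3}∪{4,6}={3,4,6}
  n17('bdcc'): parent n16 fail=13; on 'c' 13→0 → fail=13;  out {5}∪∅={5}
  n5('daaca'): parent n4 fail=11; on 'a' 11→18→13→0 → fail=9;  out {0}∪∅={0}

Run:
i=0 'b': node 0→6
i=1 'd': node 6→15
i=2 'c': node 15→16
i=3 'c': node 16→17  ** P5@[0:3]
i=4 'c': node 17→13 (fail-walked)
i=5 'b': node 13→14  ** P4@[4:5]
i=6 'd': node 14→15 (fail-walked)
i=7 'a': node 15→2 (fail-walked)
i=8 'a': node 2→3  ** P2@[7:8]
i=9 'c': node 3→4
i=10 'a': node 4→5  ** P0@[6:10]
i=11 'd': node 5→1 (fail-walked)
i=12 'a': node 1→2
i=13 'a': node 2→3  ** P2@[12:13]
i=14 'c': node 3→4
i=15 'a': node 4→5  ** P0@[11:15]
i=16 'a': node 5→10 (fail-walked)  ** P2@[15:16]
i=17 'd': node 10→1 (fail-walked)
i=18 'b': node 1→6 (fail-walked)
i=19 'a': node 6→9 (fail-walked)
i=20 'a': node 9→10  ** P2@[19:20]
i=21 'c': node 10→11
i=22 'b': node 11→12  ** P3@[19:22],P4@[21:22],P6@[20:22]
i=23 'a': node 12→9 (fail-walked)
i=24 'a': node 9→10  ** P2@[23:24]
i=25 'c': node 10→11
i=26 'b': node 11→12  ** P3@[23:26],P4@[25:26],P6@[24:26]
i=27 'd': node 12→15 (fail-walked)
i=28 'a': node 15→2 (fail-walked)
i=29 'a': node 2→3  ** P2@[28:29]
i=30 'c': node 3→4
i=31 'a': node 4→5  ** P0@[27:31]
i=32 'c': node 5→18 (fail-walked)
i=33 'c': node 18→13 (fail-walked)
i=34 'b': node 13→14  ** P4@[33:34]
i=35 'c': node 14→13 (fail-walked)
i=36 'b': node 13→14  ** P4@[35:36]
i=37 'a': node 14→9 (fail-walked)
i=38 'b': node 9→6 (fail-walked)
i=39 'a': node 6→9 (fail-walked)
i=40 'c': node 9→18
i=41 'b': node 18→19  ** P4@[40:41],P6@[39:41]
i=42 'd': node 19→15 (fail-walked)
i=43 'a': node 15→2 (fail-walked)
i=44 'c': node 2→18 (fail-walked)
i=45 'b': node 18→19  ** P4@[44:45],P6@[43:45]
i=46 'b': node 19→7 (fail-walked)

All matches (sorted): [[3,5],[5,4],[8,2],[10,0],[13,2],[15,0],[16,2],[20,2],[22,3],[22,4],[22,6],[24,2],[26,3],[26,4],[26,6],[29,2],[31,0],[34,4],[36,4],[41,4],[41,6],[45,4],[45,6]]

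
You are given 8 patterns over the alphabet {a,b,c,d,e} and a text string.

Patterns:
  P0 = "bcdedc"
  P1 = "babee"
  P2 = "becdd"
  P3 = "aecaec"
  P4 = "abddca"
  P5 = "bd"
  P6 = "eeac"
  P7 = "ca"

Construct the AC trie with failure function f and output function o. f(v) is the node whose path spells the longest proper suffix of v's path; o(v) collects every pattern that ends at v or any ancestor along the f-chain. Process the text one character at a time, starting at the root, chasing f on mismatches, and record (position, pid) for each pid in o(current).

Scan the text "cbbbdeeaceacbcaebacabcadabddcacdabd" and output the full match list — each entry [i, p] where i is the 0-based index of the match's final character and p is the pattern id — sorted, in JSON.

Build automaton:
Trie nodes:
  n0 'ε': a→15 b→1 c→31 e→27
  n1 'b': a→7 c→2 d→26 e→11
  n2 'bc': d→3
  n3 'bcd': e→4
  n4 'bcde': d→5
  n5 'bcded': c→6
  n6 'bcdedc': ·  [P0 ends]
  n7 'ba': b→8
  n8 'bab': e→9
  n9 'babe': e→10
  n10 'babee': ·  [P1 ends]
  n11 'be': c→12
  n12 'bec': d→13
  n13 'becd': d→14
  n14 'becdd': ·  [P2 ends]
  n15 'a': b→21 e→16
  n16 'ae': c→17
  n17 'aec': a→18
  n18 'aeca': e→19
  n19 'aecae': c→20
  n20 'aecaec': ·  [P3 ends]
  n21 'ab': d→22
  n22 'abd': d→23
  n23 'abdd': c→24
  n24 'abddc': a→25
  n25 'abddca': ·  [P4 ends]
  n26 'bd': ·  [P5 ends]
  n27 'e': e→28
  n28 'ee': a→29
  n29 'eea': c→30
  n30 'eeac': ·  [P6 ends]
  n31 'c': a→32
  n32 'ca': ·  [P7 ends]

BFS fail/out derivation:
  n1('b'): parent n0 fail=0; on 'b' 0 → fail=0;  out ∅∪∅=∅
  n15('a'): parent n0 fail=0; on 'a' 0 → fail=0;  out ∅∪∅=∅
  n27('e'): parent n0 fail=0; on 'e' 0 → fail=0;  out ∅∪∅=∅
  n31('c'): parent n0 fail=0; on 'c' 0 → fail=0;  out ∅∪∅=∅
  n2('bc'): parent n1 fail=0; on 'c' 0 → fail=31;  out ∅∪∅=∅
  n7('ba'): parent n1 fail=0; on 'a' 0 → fail=15;  out ∅∪∅=∅
  n11('be'): parent n1 fail=0; on 'e' 0 → fail=27;  out ∅∪∅=∅
  n16('ae'): parent n15 fail=0; on 'e' 0 → fail=27;  out ∅∪∅=∅
  n21('ab'): parent n15 fail=0; on 'b' 0 → fail=1;  out ∅∪∅=∅
  n26('bd'): parent n1 fail=0; on 'd' 0 → fail=0;  out {5}∪∅={5}
  n28('ee'): parent n27 fail=0; on 'e' 0 → fail=27;  out ∅∪∅=∅
  n32('ca'): parent n31 fail=0; on 'a' 0 → fail=15;  out {7}∪∅={7}
  n3('bcd'): parent n2 fail=31; on 'd' 31→0 → fail=0;  out ∅∪∅=∅
  n8('bab'): parent n7 fail=15; on 'b' 15 → fail=21;  out ∅∪∅=∅
  n12('bec'): parent n11 fail=27; on 'c' 27→0 → fail=31;  out ∅∪∅=∅
  n17('aec'): parent n16 fail=27; on 'c' 27→0 → fail=31;  out ∅∪∅=∅
  n22('abd'): parent n21 fail=1; on 'd' 1 → fail=26;  out ∅∪{5}={5}
  n29('eea'): parent n28 fail=27; on 'a' 27→0 → fail=15;  out ∅∪∅=∅
  n4('bcde'): parent n3 fail=0; on 'e' 0 → fail=27;  out ∅∪∅=∅
  n9('babe'): parent n8 fail=21; on 'e' 21→1 → fail=11;  out ∅∪∅=∅
  n13('becd'): parent n12 fail=31; on 'd' 31→0 → fail=0;  out ∅∪∅=∅
  n18('aeca'): parent n17 fail=31; on 'a' 31 → fail=32;  out ∅∪{7}={7}
  n23('abdd'): parent n22 fail=26; on 'd' 26→0 → fail=0;  out ∅∪∅=∅
  n30('eeac'): parent n29 fail=15; on 'c' 15→0 → fail=31;  out {6}∪∅={6}
  n5('bcded'): parent n4 fail=27; on 'd' 27→0 → fail=0;  out ∅∪∅=∅
  n10('babee'): parent n9 fail=11; on 'e' 11→27 → fail=28;  out {1}∪∅={1}
  n14('becdd'): parent n13 fail=0; on 'd' 0 → fail=0;  out {2}∪∅={2}
  n19('aecae'): parent n18 fail=32; on 'e' 32→15 → fail=16;  out ∅∪∅=∅
  n24('abddc'): parent n23 fail=0; on 'c' 0 → fail=31;  out ∅∪∅=∅
  n6('bcdedc'): parent n5 fail=0; on 'c' 0 → fail=31;  out {0}∪∅={0}
  n20('aecaec'): parent n19 fail=16; on 'c' 16 → fail=17;  out {3}∪∅={3}
  n25('abddca'): parent n24 fail=31; on 'a' 31 → fail=32;  out {4}∪{7}={4,7}

Scan:
pos 0 'c': at 31
pos 1 'b': at 1 (fail-walked)
pos 2 'b': at 1 (fail-walked)
pos 3 'b': at 1 (fail-walked)
pos 4 'd': at 26  ** P5@[3:4]
pos 5 'e': at 27 (fail-walked)
pos 6 'e': at 28
pos 7 'a': at 29
pos 8 'c': at 30  ** P6@[5:8]
pos 9 'e': at 27 (fail-walked)
pos 10 'a': at 15 (fail-walked)
pos 11 'c': at 31 (fail-walked)
pos 12 'b': at 1 (fail-walked)
pos 13 'c': at 2
pos 14 'a': at 32 (fail-walked)  ** P7@[13:14]
pos 15 'e': at 16 (fail-walked)
pos 16 'b': at 1 (fail-walked)
pos 17 'a': at 7
pos 18 'c': at 31 (fail-walked)
pos 19 'a': at 32  ** P7@[18:19]
pos 20 'b': at 21 (fail-walked)
pos 21 'c': at 2 (fail-walked)
pos 22 'a': at 32 (fail-walked)  ** P7@[21:22]
pos 23 'd': at 0 (fail-walked)
pos 24 'a': at 15
pos 25 'b': at 21
pos 26 'd': at 22  ** P5@[25:26]
pos 27 'd': at 23
pos 28 'c': at 24
pos 29 'a': at 25  ** P4@[24:29],P7@[28:29]
pos 30 'c': at 31 (fail-walked)
pos 31 'd': at 0 (fail-walked)
pos 32 'a': at 15
pos 33 'b': at 21
pos 34 'd': at 22  ** P5@[33:34]

Result: [[4,5],[8,6],[14,7],[19,7],[22,7],[26,5],[29,4],[29,7],[34,5]]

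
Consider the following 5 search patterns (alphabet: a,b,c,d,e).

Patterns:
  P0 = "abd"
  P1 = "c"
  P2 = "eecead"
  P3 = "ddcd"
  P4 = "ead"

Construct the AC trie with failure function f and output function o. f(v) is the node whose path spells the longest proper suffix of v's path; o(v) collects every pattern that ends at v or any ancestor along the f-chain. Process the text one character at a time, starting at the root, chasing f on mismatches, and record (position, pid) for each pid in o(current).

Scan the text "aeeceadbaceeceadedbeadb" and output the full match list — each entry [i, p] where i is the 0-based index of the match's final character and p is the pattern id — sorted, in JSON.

Build automaton:
Trie (insert patterns):
  n0 'ε': a→1 c→4 d→11 e→5
  n1 'a': b→2
  n2 'ab': d→3
  n3 'abd': ·  ←P0
  n4 'c': ·  ←P1
  n5 'e': a→15 e→6
  n6 'ee': c→7
  n7 'eec': e→8
  n8 'eece': a→9
  n9 'eecea': d→10
  n10 'eecead': ·  ←P2
  n11 'd': d→12
  n12 'dd': c→13
  n13 'ddc': d→14
  n14 'ddcd': ·  ←P3
  n15 'ea': d→16
  n16 'ead': ·  ←P4

BFS fail/out derivation:
  n1('a'): parent n0 fail=0; on 'a' 0 → fail=0;  out ∅∪∅=∅
  n4('c'): parent n0 fail=0; on 'c' 0 → fail=0;  out {1}∪∅={1}
  n5('e'): parent n0 fail=0; on 'e' 0 → fail=0;  out ∅∪∅=∅
  n11('d'): parent n0 fail=0; on 'd' 0 → fail=0;  out ∅∪∅=∅
  n2('ab'): parent n1 fail=0; on 'b' 0 → fail=0;  out ∅∪∅=∅
  n6('ee'): parent n5 fail=0; on 'e' 0 → fail=5;  out ∅∪∅=∅
  n12('dd'): parent n11 fail=0; on 'd' 0 → fail=11;  out ∅∪∅=∅
  n15('ea'): parent n5 fail=0; on 'a' 0 → fail=1;  out ∅∪∅=∅
  n3('abd'): parent n2 fail=0; on 'd' 0 → fail=11;  out {0}∪∅={0}
  n7('eec'): parent n6 fail=5; on 'c' 5→0 → fail=4;  out ∅∪{1}={1}
  n13('ddc'): parent n12 fail=11; on 'c' 11→0 → fail=4;  out ∅∪{1}={1}
  n16('ead'): parent n15 fail=1; on 'd' 1→0 → fail=11;  out {4}∪∅={4}
  n8('eece'): parent n7 fail=4; on 'e' 4→0 → fail=5;  out ∅∪∅=∅
  n14('ddcd'): parent n13 fail=4; on 'd' 4→0 → fail=11;  out {3}∪∅={3}
  n9('eecea'): parent n8 fail=5; on 'a' 5 → fail=15;  out ∅∪∅=∅
  n10('eecead'): parent n9 fail=15; on 'd' 15 → fail=16;  out {2}∪{4}={2,4}

Run:
[0] read 'a'  n0⇒n1
[1] read 'e'  n1⇒n5 (via fail)
[2] read 'e'  n5⇒n6
[3] read 'c'  n6⇒n7  ** P1@[3:3]
[4] read 'e'  n7⇒n8
[5] read 'a'  n8⇒n9
[6] read 'd'  n9⇒n10  ** P2@[1:6],P4@[4:6]
[7] read 'b'  n10⇒n0 (via fail)
[8] read 'a'  n0⇒n1
[9] read 'c'  n1⇒n4 (via fail)  ** P1@[9:9]
[10] read 'e'  n4⇒n5 (via fail)
[11] read 'e'  n5⇒n6
[12] read 'c'  n6⇒n7  ** P1@[12:12]
[13] read 'e'  n7⇒n8
[14] read 'a'  n8⇒n9
[15] read 'd'  n9⇒n10  ** P2@[10:15],P4@[13:15]
[16] read 'e'  n10⇒n5 (via fail)
[17] read 'd'  n5⇒n11 (via fail)
[18] read 'b'  n11⇒n0 (via fail)
[19] read 'e'  n0⇒n5
[20] read 'a'  n5⇒n15
[21] read 'd'  n15⇒n16  ** P4@[19:21]
[22] read 'b'  n16⇒n0 (via fail)

Matches: [[3,1],[6,2],[6,4],[9,1],[12,1],[15,2],[15,4],[21,4]]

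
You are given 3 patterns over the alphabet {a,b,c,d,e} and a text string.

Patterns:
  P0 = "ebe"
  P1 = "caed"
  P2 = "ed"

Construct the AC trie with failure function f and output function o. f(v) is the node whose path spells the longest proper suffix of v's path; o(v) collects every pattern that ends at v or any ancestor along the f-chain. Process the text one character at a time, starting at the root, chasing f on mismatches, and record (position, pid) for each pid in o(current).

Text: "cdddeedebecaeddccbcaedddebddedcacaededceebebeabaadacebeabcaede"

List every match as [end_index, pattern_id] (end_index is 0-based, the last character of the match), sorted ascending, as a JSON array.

Build automaton:
Trie (insert patterns):
  n0 'ε': c→4 e→1
  n1 'e': b→2 d→8
  n2 'eb': e→3
  n3 'ebe': ·  [P0 ends]
  n4 'c': a→5
  n5 'ca': e→6
  n6 'cae': d→7
  n7 'caed': ·  [P1 ends]
  n8 'ed': ·  [P2 ends]

Failure links (BFS by depth):
  fail(1) 'e': from fail(0)=0 chase 'e': 0 ⇒ 0;  out=∅∪out(0)=∅
  fail(4) 'c': from fail(0)=0 chase 'c': 0 ⇒ 0;  out=∅∪out(0)=∅
  fail(2) 'eb': from fail(1)=0 chase 'b': 0 ⇒ 0;  out=∅∪out(0)=∅
  fail(5) 'ca': from fail(4)=0 chase 'a': 0 ⇒ 0;  out=∅∪out(0)=∅
  fail(8) 'ed': from fail(1)=0 chase 'd': 0 ⇒ 0;  out={2}∪out(0)={2}
  fail(3) 'ebe': from fail(2)=0 chase 'e': 0 ⇒ 1;  out={0}∪out(1)={0}
  fail(6) 'cae': from fail(5)=0 chase 'e': 0 ⇒ 1;  out=∅∪out(1)=∅
  fail(7) 'caed': from fail(6)=1 chase 'd': 1 ⇒ 8;  out={1}∪out(8)={1,2}

Text stream:
pos 0 'c': at 4
pos 1 'd': at 0 (fail-walked)
pos 2 'd': at 0
pos 3 'd': at 0
pos 4 'e': at 1
pos 5 'e': at 1 (fail-walked)
pos 6 'd': at 8  emit P2@[5:6]
pos 7 'e': at 1 (fail-walked)
pos 8 'b': at 2
pos 9 'e': at 3  emit P0@[7:9]
pos 10 'c': at 4 (fail-walked)
pos 11 'a': at 5
pos 12 'e': at 6
pos 13 'd': at 7  emit P1@[10:13],P2@[12:13]
pos 14 'd': at 0 (fail-walked)
pos 15 'c': at 4
pos 16 'c': at 4 (fail-walked)
pos 17 'b': at 0 (fail-walked)
pos 18 'c': at 4
pos 19 'a': at 5
pos 20 'e': at 6
pos 21 'd': at 7  emit P1@[18:21],P2@[20:21]
pos 22 'd': at 0 (fail-walked)
pos 23 'd': at 0
pos 24 'e': at 1
pos 25 'b': at 2
pos 26 'd': at 0 (fail-walked)
pos 27 'd': at 0
pos 28 'e': at 1
pos 29 'd': at 8  emit P2@[28:29]
pos 30 'c': at 4 (fail-walked)
pos 31 'a': at 5
pos 32 'c': at 4 (fail-walked)
pos 33 'a': at 5
pos 34 'e': at 6
pos 35 'd': at 7  emit P1@[32:35],P2@[34:35]
pos 36 'e': at 1 (fail-walked)
pos 37 'd': at 8  emit P2@[36:37]
pos 38 'c': at 4 (fail-walked)
pos 39 'e': at 1 (fail-walked)
pos 40 'e': at 1 (fail-walked)
pos 41 'b': at 2
pos 42 'e': at 3  emit P0@[40:42]
pos 43 'b': at 2 (fail-walked)
pos 44 'e': at 3  emit P0@[42:44]
pos 45 'a': at 0 (fail-walked)
pos 46 'b': at 0
pos 47 'a': at 0
pos 48 'a': at 0
pos 49 'd': at 0
pos 50 'a': at 0
pos 51 'c': at 4
pos 52 'e': at 1 (fail-walked)
pos 53 'b': at 2
pos 54 'e': at 3  emit P0@[52:54]
pos 55 'a': at 0 (fail-walked)
pos 56 'b': at 0
pos 57 'c': at 4
pos 58 'a': at 5
pos 59 'e': at 6
pos 60 'd': at 7  emit P1@[57:60],P2@[59:60]
pos 61 'e': at 1 (fail-walked)

Matches: [[6,2],[9,0],[13,1],[13,2],[21,1],[21,2],[29,2],[35,1],[35,2],[37,2],[42,0],[44,0],[54,0],[60,1],[60,2]]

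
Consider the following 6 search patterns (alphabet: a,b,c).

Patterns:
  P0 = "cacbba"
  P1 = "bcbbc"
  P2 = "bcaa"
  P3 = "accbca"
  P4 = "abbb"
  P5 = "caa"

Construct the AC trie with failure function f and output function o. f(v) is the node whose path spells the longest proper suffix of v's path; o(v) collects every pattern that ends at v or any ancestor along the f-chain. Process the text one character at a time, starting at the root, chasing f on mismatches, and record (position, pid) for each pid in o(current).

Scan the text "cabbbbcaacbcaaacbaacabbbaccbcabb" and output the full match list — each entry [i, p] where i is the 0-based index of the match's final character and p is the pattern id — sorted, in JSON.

Construct AC machine:
Trie nodes:
  n0 'ε': a→14 b→7 c→1
  n1 'c': a→2
  n2 'ca': a→23 c→3
  n3 'cac': b→4
  n4 'cacb': b→5
  n5 'cacbb': a→6
  n6 'cacbba': ·  ←P0
  n7 'b': c→8
  n8 'bc': a→12 b→9
  n9 'bcb': b→10
  n10 'bcbb': c→11
  n11 'bcbbc': ·  ←P1
  n12 'bca': a→13
  n13 'bcaa': ·  ←P2
  n14 'a': b→20 c→15
  n15 'ac': c→16
  n16 'acc': b→17
  n17 'accb': c→18
  n18 'accbc': a→19
  n19 'accbca': ·  ←P3
  n20 'ab': b→21
  n21 'abb': b→22
  n22 'abbb': ·  ←P4
  n23 'caa': ·  ←P5

Failure links (BFS by depth):
  n1('c'): parent n0 fail=0; on 'c' 0 → fail=0;  out ∅∪∅=∅
  n7('b'): parent n0 fail=0; on 'b' 0 → fail=0;  out ∅∪∅=∅
  n14('a'): parent n0 fail=0; on 'a' 0 → fail=0;  out ∅∪∅=∅
  n2('ca'): parent n1 fail=0; on 'a' 0 → fail=14;  out ∅∪∅=∅
  n8('bc'): parent n7 fail=0; on 'c' 0 → fail=1;  out ∅∪∅=∅
  n15('ac'): parent n14 fail=0; on 'c' 0 → fail=1;  out ∅∪∅=∅
  n20('ab'): parent n14 fail=0; on 'b' 0 → fail=7;  out ∅∪∅=∅
  n3('cac'): parent n2 fail=14; on 'c' 14 → fail=15;  out ∅∪∅=∅
  n9('bcb'): parent n8 fail=1; on 'b' 1→0 → fail=7;  out ∅∪∅=∅
  n12('bca'): parent n8 fail=1; on 'a' 1 → fail=2;  out ∅∪∅=∅
  n16('acc'): parent n15 fail=1; on 'c' 1→0 → fail=1;  out ∅∪∅=∅
  n21('abb'): parent n20 fail=7; on 'b' 7→0 → fail=7;  out ∅∪∅=∅
  n23('caa'): parent n2 fail=14; on 'a' 14→0 → fail=14;  out {5}∪∅={5}
  n4('cacb'): parent n3 fail=15; on 'b' 15→1→0 → fail=7;  out ∅∪∅=∅
  n10('bcbb'): parent n9 fail=7; on 'b' 7→0 → fail=7;  out ∅∪∅=∅
  n13('bcaa'): parent n12 fail=2; on 'a' 2 → fail=23;  out {2}∪{5}={2,5}
  n17('accb'): parent n16 fail=1; on 'b' 1→0 → fail=7;  out ∅∪∅=∅
  n22('abbb'): parent n21 fail=7; on 'b' 7→0 → fail=7;  out {4}∪∅={4}
  n5('cacbb'): parent n4 fail=7; on 'b' 7→0 → fail=7;  out ∅∪∅=∅
  n11('bcbbc'): parent n10 fail=7; on 'c' 7 → fail=8;  out {1}∪∅={1}
  n18('accbc'): parent n17 fail=7; on 'c' 7 → fail=8;  out ∅∪∅=∅
  n6('cacbba'): parent n5 fail=7; on 'a' 7→0 → fail=14;  out {0}∪∅={0}
  n19('accbca'): parent n18 fail=8; on 'a' 8 → fail=12;  out {3}∪∅={3}

Scan:
i=0 'c': node 0→1
i=1 'a': node 1→2
i=2 'b': node 2→20 ·f
i=3 'b': node 20→21
i=4 'b': node 21→22  → match P4@[1:4]
i=5 'b': node 22→7 ·f
i=6 'c': node 7→8
i=7 'a': node 8→12
i=8 'a': node 12→13  → match P2@[5:8],P5@[6:8]
i=9 'c': node 13→15 ·f
i=10 'b': node 15→7 ·f
i=11 'c': node 7→8
i=12 'a': node 8→12
i=13 'a': node 12→13  → match P2@[10:13],P5@[11:13]
i=14 'a': node 13→14 ·f
i=15 'c': node 14→15
i=16 'b': node 15→7 ·f
i=17 'a': node 7→14 ·f
i=18 'a': node 14→14 ·f
i=19 'c': node 14→15
i=20 'a': node 15→2 ·f
i=21 'b': node 2→20 ·f
i=22 'b': node 20→21
i=23 'b': node 21→22  → match P4@[20:23]
i=24 'a': node 22→14 ·f
i=25 'c': node 14→15
i=26 'c': node 15→16
i=27 'b': node 16→17
i=28 'c': node 17→18
i=29 'a': node 18→19  → match P3@[24:29]
i=30 'b': node 19→20 ·f
i=31 'b': node 20→21

Result: [[4,4],[8,2],[8,5],[13,2],[13,5],[23,4],[29,3]]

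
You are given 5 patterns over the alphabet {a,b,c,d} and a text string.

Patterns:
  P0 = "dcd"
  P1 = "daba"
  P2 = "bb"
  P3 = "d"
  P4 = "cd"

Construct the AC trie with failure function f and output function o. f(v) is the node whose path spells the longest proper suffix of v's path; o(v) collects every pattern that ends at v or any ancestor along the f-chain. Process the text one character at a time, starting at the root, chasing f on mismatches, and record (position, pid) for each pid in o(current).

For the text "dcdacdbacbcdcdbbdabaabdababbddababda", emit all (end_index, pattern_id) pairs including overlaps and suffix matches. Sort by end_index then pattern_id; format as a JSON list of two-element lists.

Build:
Trie nodes:
  n0 'ε': b→7 c→9 d→1
  n1 'd': a→4 c→2  ←P3
  n2 'dc': d→3
  n3 'dcd': ·  ←P0
  n4 'da': b→5
  n5 'dab': a→6
  n6 'daba': ·  ←P1
  n7 'b': b→8
  n8 'bb': ·  ←P2
  n9 'c': d→10
  n10 'cd': ·  ←P4

BFS fail/out derivation:
  fail(1) 'd': from fail(0)=0 chase 'd': 0 ⇒ 0;  out={3}∪out(0)={3}
  fail(7) 'b': from fail(0)=0 chase 'b': 0 ⇒ 0;  out=∅∪out(0)=∅
  fail(9) 'c': from fail(0)=0 chase 'c': 0 ⇒ 0;  out=∅∪out(0)=∅
  fail(2) 'dc': from fail(1)=0 chase 'c': 0 ⇒ 9;  out=∅∪out(9)=∅
  fail(4) 'da': from fail(1)=0 chase 'a': 0 ⇒ 0;  out=∅∪out(0)=∅
  fail(8) 'bb': from fail(7)=0 chase 'b': 0 ⇒ 7;  out={2}∪out(7)={2}
  fail(10) 'cd': from fail(9)=0 chase 'd': 0 ⇒ 1;  out={4}∪out(1)={3,4}
  fail(3) 'dcd': from fail(2)=9 chase 'd': 9 ⇒ 10;  out={0}∪out(10)={0,3,4}
  fail(5) 'dab': from fail(4)=0 chase 'b': 0 ⇒ 7;  out=∅∪out(7)=∅
  fail(6) 'daba': from fail(5)=7 chase 'a': 7→0 ⇒ 0;  out={1}∪out(0)={1}

Text stream:
[0] read 'd'  n0⇒n1  emit P3@[0:0]
[1] read 'c'  n1⇒n2
[2] read 'd'  n2⇒n3  emit P0@[0:2],P3@[2:2],P4@[1:2]
[3] read 'a'  n3⇒n4 (fail-walked)
[4] read 'c'  n4⇒n9 (fail-walked)
[5] read 'd'  n9⇒n10  emit P3@[5:5],P4@[4:5]
[6] read 'b'  n10⇒n7 (fail-walked)
[7] read 'a'  n7⇒n0 (fail-walked)
[8] read 'c'  n0⇒n9
[9] read 'b'  n9⇒n7 (fail-walked)
[10] read 'c'  n7⇒n9 (fail-walked)
[11] read 'd'  n9⇒n10  emit P3@[11:11],P4@[10:11]
[12] read 'c'  n10⇒n2 (fail-walked)
[13] read 'd'  n2⇒n3  emit P0@[11:13],P3@[13:13],P4@[12:13]
[14] read 'b'  n3⇒n7 (fail-walked)
[15] read 'b'  n7⇒n8  emit P2@[14:15]
[16] read 'd'  n8⇒n1 (fail-walked)  emit P3@[16:16]
[17] read 'a'  n1⇒n4
[18] read 'b'  n4⇒n5
[19] read 'a'  n5⇒n6  emit P1@[16:19]
[20] read 'a'  n6⇒n0 (fail-walked)
[21] read 'b'  n0⇒n7
[22] read 'd'  n7⇒n1 (fail-walked)  emit P3@[22:22]
[23] read 'a'  n1⇒n4
[24] read 'b'  n4⇒n5
[25] read 'a'  n5⇒n6  emit P1@[22:25]
[26] read 'b'  n6⇒n7 (fail-walked)
[27] read 'b'  n7⇒n8  emit P2@[26:27]
[28] read 'd'  n8⇒n1 (fail-walked)  emit P3@[28:28]
[29] read 'd'  n1⇒n1 (fail-walked)  emit P3@[29:29]
[30] read 'a'  n1⇒n4
[31] read 'b'  n4⇒n5
[32] read 'a'  n5⇒n6  emit P1@[29:32]
[33] read 'b'  n6⇒n7 (fail-walked)
[34] read 'd'  n7⇒n1 (fail-walked)  emit P3@[34:34]
[35] read 'a'  n1⇒n4

All matches (sorted): [[0,3],[2,0],[2,3],[2,4],[5,3],[5,4],[11,3],[11,4],[13,0],[13,3],[13,4],[15,2],[16,3],[19,1],[22,3],[25,1],[27,2],[28,3],[29,3],[32,1],[34,3]]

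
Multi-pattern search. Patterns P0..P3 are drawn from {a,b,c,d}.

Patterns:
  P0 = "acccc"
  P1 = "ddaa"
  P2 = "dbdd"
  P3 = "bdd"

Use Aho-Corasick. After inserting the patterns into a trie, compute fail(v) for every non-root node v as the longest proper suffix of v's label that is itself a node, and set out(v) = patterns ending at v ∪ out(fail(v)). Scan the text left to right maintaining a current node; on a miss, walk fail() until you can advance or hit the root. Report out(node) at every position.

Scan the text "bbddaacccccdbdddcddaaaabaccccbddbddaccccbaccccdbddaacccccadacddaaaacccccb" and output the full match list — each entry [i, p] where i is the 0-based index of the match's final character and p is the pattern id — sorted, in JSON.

Build:
Trie (insert patterns):
  n0 'ε': a→1 b→13 d→6
  n1 'a': c→2
  n2 'ac': c→3
  n3 'acc': c→4
  n4 'accc': c→5
  n5 'acccc': ·  ←P0
  n6 'd': b→10 d→7
  n7 'dd': a→8
  n8 'dda': a→9
  n9 'ddaa': ·  ←P1
  n10 'db': d→11
  n11 'dbd': d→12
  n12 'dbdd': ·  ←P2
  n13 'b': d→14
  n14 'bd': d→15
  n15 'bdd': ·  ←P3

Failure links (BFS by depth):
  n1('a'): parent n0 fail=0; on 'a' 0 → fail=0;  out ∅∪∅=∅
  n6('d'): parent n0 fail=0; on 'd' 0 → fail=0;  out ∅∪∅=∅
  n13('b'): parent n0 fail=0; on 'b' 0 → fail=0;  out ∅∪∅=∅
  n2('ac'): parent n1 fail=0; on 'c' 0 → fail=0;  out ∅∪∅=∅
  n7('dd'): parent n6 fail=0; on 'd' 0 → fail=6;  out ∅∪∅=∅
  n10('db'): parent n6 fail=0; on 'b' 0 → fail=13;  out ∅∪∅=∅
  n14('bd'): parent n13 fail=0; on 'd' 0 → fail=6;  out ∅∪∅=∅
  n3('acc'): parent n2 fail=0; on 'c' 0 → fail=0;  out ∅∪∅=∅
  n8('dda'): parent n7 fail=6; on 'a' 6→0 → fail=1;  out ∅∪∅=∅
  n11('dbd'): parent n10 fail=13; on 'd' 13 → fail=14;  out ∅∪∅=∅
  n15('bdd'): parent n14 fail=6; on 'd' 6 → fail=7;  out {3}∪∅={3}
  n4('accc'): parent n3 fail=0; on 'c' 0 → fail=0;  out ∅∪∅=∅
  n9('ddaa'): parent n8 fail=1; on 'a' 1→0 → fail=1;  out {1}∪∅={1}
  n12('dbdd'): parent n11 fail=14; on 'd' 14 → fail=15;  out {2}∪{3}={2,3}
  n5('acccc'): parent n4 fail=0; on 'c' 0 → fail=0;  out {0}∪∅={0}

Scan:
i=0 'b': node 0→13
i=1 'b': node 13→13 (via fail)
i=2 'd': node 13→14
i=3 'd': node 14→15  ** P3@[1:3]
i=4 'a': node 15→8 (via fail)
i=5 'a': node 8→9  ** P1@[2:5]
i=6 'c': node 9→2 (via fail)
i=7 'c': node 2→3
i=8 'c': node 3→4
i=9 'c': node 4→5  ** P0@[5:9]
i=10 'c': node 5→0 (via fail)
i=11 'd': node 0→6
i=12 'b': node 6→10
i=13 'd': node 10→11
i=14 'd': node 11→12  ** P2@[11:14],P3@[12:14]
i=15 'd': node 12→7 (via fail)
i=16 'c': node 7→0 (via fail)
i=17 'd': node 0→6
i=18 'd': node 6→7
i=19 'a': node 7→8
i=20 'a': node 8→9  ** P1@[17:20]
i=21 'a': node 9→1 (via fail)
i=22 'a': node 1→1 (via fail)
i=23 'b': node 1→13 (via fail)
i=24 'a': node 13→1 (via fail)
i=25 'c': node 1→2
i=26 'c': node 2→3
i=27 'c': node 3→4
i=28 'c': node 4→5  ** P0@[24:28]
i=29 'b': node 5→13 (via fail)
i=30 'd': node 13→14
i=31 'd': node 14→15  ** P3@[29:31]
i=32 'b': node 15→10 (via fail)
i=33 'd': node 10→11
i=34 'd': node 11→12  ** P2@[31:34],P3@[32:34]
i=35 'a': node 12→8 (via fail)
i=36 'c': node 8→2 (via fail)
i=37 'c': node 2→3
i=38 'c': node 3→4
i=39 'c': node 4→5  ** P0@[35:39]
i=40 'b': node 5→13 (via fail)
i=41 'a': node 13→1 (via fail)
i=42 'c': node 1→2
i=43 'c': node 2→3
i=44 'c': node 3→4
i=45 'c': node 4→5  ** P0@[41:45]
i=46 'd': node 5→6 (via fail)
i=47 'b': node 6→10
i=48 'd': node 10→11
i=49 'd': node 11→12  ** P2@[46:49],P3@[47:49]
i=50 'a': node 12→8 (via fail)
i=51 'a': node 8→9  ** P1@[48:51]
i=52 'c': node 9→2 (via fail)
i=53 'c': node 2→3
i=54 'c': node 3→4
i=55 'c': node 4→5  ** P0@[51:55]
i=56 'c': node 5→0 (via fail)
i=57 'a': node 0→1
i=58 'd': node 1→6 (via fail)
i=59 'a': node 6→1 (via fail)
i=60 'c': node 1→2
i=61 'd': node 2→6 (via fail)
i=62 'd': node 6→7
i=63 'a': node 7→8
i=64 'a': node 8→9  ** P1@[61:64]
i=65 'a': node 9→1 (via fail)
i=66 'a': node 1→1 (via fail)
i=67 'c': node 1→2
i=68 'c': node 2→3
i=69 'c': node 3→4
i=70 'c': node 4→5  ** P0@[66:70]
i=71 'c': node 5→0 (via fail)
i=72 'b': node 0→13

Matches: [[3,3],[5,1],[9,0],[14,2],[14,3],[20,1],[28,0],[31,3],[34,2],[34,3],[39,0],[45,0],[49,2],[49,3],[51,1],[55,0],[64,1],[70,0]]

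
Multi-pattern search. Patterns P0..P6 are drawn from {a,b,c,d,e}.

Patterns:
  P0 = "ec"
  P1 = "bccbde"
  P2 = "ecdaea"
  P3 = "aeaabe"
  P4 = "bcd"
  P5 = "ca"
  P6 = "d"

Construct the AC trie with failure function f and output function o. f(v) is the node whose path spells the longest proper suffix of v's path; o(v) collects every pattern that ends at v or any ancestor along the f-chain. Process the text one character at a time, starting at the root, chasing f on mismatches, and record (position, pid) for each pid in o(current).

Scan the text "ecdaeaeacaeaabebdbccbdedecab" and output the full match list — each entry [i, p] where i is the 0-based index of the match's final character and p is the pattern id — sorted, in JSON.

Build automaton:
Trie nodes:
  n0 'ε': a→13 b→3 c→20 d→22 e→1
  n1 'e': c→2
  n2 'ec': d→9  ←P0
  n3 'b': c→4
  n4 'bc': c→5 d→19
  n5 'bcc': b→6
  n6 'bccb': d→7
  n7 'bccbd': e→8
  n8 'bccbde': ·  ←P1
  n9 'ecd': a→10
  n10 'ecda': e→11
  n11 'ecdae': a→12
  n12 'ecdaea': ·  ←P2
  n13 'a': e→14
  n14 'ae': a→15
  n15 'aea': a→16
  n16 'aeaa': b→17
  n17 'aeaab': e→18
  n18 'aeaabe': ·  ←P3
  n19 'bcd': ·  ←P4
  n20 'c': a→21
  n21 'ca': ·  ←P5
  n22 'd': ·  ←P6

BFS fail/out derivation:
  n1('e'): parent n0 fail=0; on 'e' 0 → fail=0;  out ∅∪∅=∅
  n3('b'): parent n0 fail=0; on 'b' 0 → fail=0;  out ∅∪∅=∅
  n13('a'): parent n0 fail=0; on 'a' 0 → fail=0;  out ∅∪∅=∅
  n20('c'): parent n0 fail=0; on 'c' 0 → fail=0;  out ∅∪∅=∅
  n22('d'): parent n0 fail=0; on 'd' 0 → fail=0;  out {6}∪∅={6}
  n2('ec'): parent n1 fail=0; on 'c' 0 → fail=20;  out {0}∪∅={0}
  n4('bc'): parent n3 fail=0; on 'c' 0 → fail=20;  out ∅∪∅=∅
  n14('ae'): parent n13 fail=0; on 'e' 0 → fail=1;  out ∅∪∅=∅
  n21('ca'): parent n20 fail=0; on 'a' 0 → fail=13;  out {5}∪∅={5}
  n5('bcc'): parent n4 fail=20; on 'c' 20→0 → fail=20;  out ∅∪∅=∅
  n9('ecd'): parent n2 fail=20; on 'd' 20→0 → fail=22;  out ∅∪{6}={6}
  n15('aea'): parent n14 fail=1; on 'a' 1→0 → fail=13;  out ∅∪∅=∅
  n19('bcd'): parent n4 fail=20; on 'd' 20→0 → fail=22;  out {4}∪{6}={4,6}
  n6('bccb'): parent n5 fail=20; on 'b' 20→0 → fail=3;  out ∅∪∅=∅
  n10('ecda'): parent n9 fail=22; on 'a' 22→0 → fail=13;  out ∅∪∅=∅
  n16('aeaa'): parent n15 fail=13; on 'a' 13→0 → fail=13;  out ∅∪∅=∅
  n7('bccbd'): parent n6 fail=3; on 'd' 3→0 → fail=22;  out ∅∪{6}={6}
  n11('ecdae'): parent n10 fail=13; on 'e' 13 → fail=14;  out ∅∪∅=∅
  n17('aeaab'): parent n16 fail=13; on 'b' 13→0 → fail=3;  out ∅∪∅=∅
  n8('bccbde'): parent n7 fail=22; on 'e' 22→0 → fail=1;  out {1}∪∅={1}
  n12('ecdaea'): parent n11 fail=14; on 'a' 14 → fail=15;  out {2}∪∅={2}
  n18('aeaabe'): parent n17 fail=3; on 'e' 3→0 → fail=1;  out {3}∪∅={3}

Text stream:
i=0 'e': node 0→1
i=1 'c': node 1→2  ** P0@[0:1]
i=2 'd': node 2→9  ** P6@[2:2]
i=3 'a': node 9→10
i=4 'e': node 10→11
i=5 'a': node 11→12  ** P2@[0:5]
i=6 'e': node 12→14 (via fail)
i=7 'a': node 14→15
i=8 'c': node 15→20 (via fail)
i=9 'a': node 20→21  ** P5@[8:9]
i=10 'e': node 21→14 (via fail)
i=11 'a': node 14→15
i=12 'a': node 15→16
i=13 'b': node 16→17
i=14 'e': node 17→18  ** P3@[9:14]
i=15 'b': node 18→3 (via fail)
i=16 'd': node 3→22 (via fail)  ** P6@[16:16]
i=17 'b': node 22→3 (via fail)
i=18 'c': node 3→4
i=19 'c': node 4→5
i=20 'b': node 5→6
i=21 'd': node 6→7  ** P6@[21:21]
i=22 'e': node 7→8  ** P1@[17:22]
i=23 'd': node 8→22 (via fail)  ** P6@[23:23]
i=24 'e': node 22→1 (via fail)
i=25 'c': node 1→2  ** P0@[24:25]
i=26 'a': node 2→21 (via fail)  ** P5@[25:26]
i=27 'b': node 21→3 (via fail)

All matches (sorted): [[1,0],[2,6],[5,2],[9,5],[14,3],[16,6],[21,6],[22,1],[23,6],[25,0],[26,5]]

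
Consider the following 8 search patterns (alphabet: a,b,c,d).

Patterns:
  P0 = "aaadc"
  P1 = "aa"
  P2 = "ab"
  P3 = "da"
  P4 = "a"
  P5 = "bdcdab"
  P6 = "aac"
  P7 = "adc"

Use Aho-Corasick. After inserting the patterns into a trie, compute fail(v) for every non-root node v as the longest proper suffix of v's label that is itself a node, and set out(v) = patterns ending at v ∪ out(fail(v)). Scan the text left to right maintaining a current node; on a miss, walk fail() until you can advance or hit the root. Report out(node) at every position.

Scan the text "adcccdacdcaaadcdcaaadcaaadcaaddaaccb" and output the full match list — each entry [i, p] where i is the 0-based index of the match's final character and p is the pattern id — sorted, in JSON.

Build:
Trie (insert patterns):
  n0 'ε': a→1 b→9 d→7
  n1 'a': a→2 b→6 d→16  ←P4
  n2 'aa': a→3 c→15  ←P1
  n3 'aaa': d→4
  n4 'aaad': c→5
  n5 'aaadc': ·  ←P0
  n6 'ab': ·  ←P2
  n7 'd': a→8
  n8 'da': ·  ←P3
  n9 'b': d→10
  n10 'bd': c→11
  n11 'bdc': d→12
  n12 'bdcd': a→13
  n13 'bdcda': b→14
  n14 'bdcdab': ·  ←P5
  n15 'aac': ·  ←P6
  n16 'ad': c→17
  n17 'adc': ·  ←P7

BFS fail/out derivation:
  n1('a'): parent n0 fail=0; on 'a' 0 → fail=0;  out {4}∪∅={4}
  n7('d'): parent n0 fail=0; on 'd' 0 → fail=0;  out ∅∪∅=∅
  n9('b'): parent n0 fail=0; on 'b' 0 → fail=0;  out ∅∪∅=∅
  n2('aa'): parent n1 fail=0; on 'a' 0 → fail=1;  out {1}∪{4}={1,4}
  n6('ab'): parent n1 fail=0; on 'b' 0 → fail=9;  out {2}∪∅={2}
  n8('da'): parent n7 fail=0; on 'a' 0 → fail=1;  out {3}∪{4}={3,4}
  n10('bd'): parent n9 fail=0; on 'd' 0 → fail=7;  out ∅∪∅=∅
  n16('ad'): parent n1 fail=0; on 'd' 0 → fail=7;  out ∅∪∅=∅
  n3('aaa'): parent n2 fail=1; on 'a' 1 → fail=2;  out ∅∪{1,4}={1,4}
  n11('bdc'): parent n10 fail=7; on 'c' 7→0 → fail=0;  out ∅∪∅=∅
  n15('aac'): parent n2 fail=1; on 'c' 1→0 → fail=0;  out {6}∪∅={6}
  n17('adc'): parent n16 fail=7; on 'c' 7→0 → fail=0;  out {7}∪∅={7}
  n4('aaad'): parent n3 fail=2; on 'd' 2→1 → fail=16;  out ∅∪∅=∅
  n12('bdcd'): parent n11 fail=0; on 'd' 0 → fail=7;  out ∅∪∅=∅
  n5('aaadc'): parent n4 fail=16; on 'c' 16 → fail=17;  out {0}∪{7}={0,7}
  n13('bdcda'): parent n12 fail=7; on 'a' 7 → fail=8;  out ∅∪{3,4}={3,4}
  n14('bdcdab'): parent n13 fail=8; on 'b' 8→1 → fail=6;  out {5}∪{2}={2,5}

Run:
i=0 'a': node 0→1  → match P4@[0:0]
i=1 'd': node 1→16
i=2 'c': node 16→17  → match P7@[0:2]
i=3 'c': node 17→0 (fail-walked)
i=4 'c': node 0→0
i=5 'd': node 0→7
i=6 'a': node 7→8  → match P3@[5:6],P4@[6:6]
i=7 'c': node 8→0 (fail-walked)
i=8 'd': node 0→7
i=9 'c': node 7→0 (fail-walked)
i=10 'a': node 0→1  → match P4@[10:10]
i=11 'a': node 1→2  → match P1@[10:11],P4@[11:11]
i=12 'a': node 2→3  → match P1@[11:12],P4@[12:12]
i=13 'd': node 3→4
i=14 'c': node 4→5  → match P0@[10:14],P7@[12:14]
i=15 'd': node 5→7 (fail-walked)
i=16 'c': node 7→0 (fail-walked)
i=17 'a': node 0→1  → match P4@[17:17]
i=18 'a': node 1→2  → match P1@[17:18],P4@[18:18]
i=19 'a': node 2→3  → match P1@[18:19],P4@[19:19]
i=20 'd': node 3→4
i=21 'c': node 4→5  → match P0@[17:21],P7@[19:21]
i=22 'a': node 5→1 (fail-walked)  → match P4@[22:22]
i=23 'a': node 1→2  → match P1@[22:23],P4@[23:23]
i=24 'a': node 2→3  → match P1@[23:24],P4@[24:24]
i=25 'd': node 3→4
i=26 'c': node 4→5  → match P0@[22:26],P7@[24:26]
i=27 'a': node 5→1 (fail-walked)  → match P4@[27:27]
i=28 'a': node 1→2  → match P1@[27:28],P4@[28:28]
i=29 'd': node 2→16 (fail-walked)
i=30 'd': node 16→7 (fail-walked)
i=31 'a': node 7→8  → match P3@[30:31],P4@[31:31]
i=32 'a': node 8→2 (fail-walked)  → match P1@[31:32],P4@[32:32]
i=33 'c': node 2→15  → match P6@[31:33]
i=34 'c': node 15→0 (fail-walked)
i=35 'b': node 0→9

Matches: [[0,4],[2,7],[6,3],[6,4],[10,4],[11,1],[11,4],[12,1],[12,4],[14,0],[14,7],[17,4],[18,1],[18,4],[19,1],[19,4],[21,0],[21,7],[22,4],[23,1],[23,4],[24,1],[24,4],[26,0],[26,7],[27,4],[28,1],[28,4],[31,3],[31,4],[32,1],[32,4],[33,6]]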